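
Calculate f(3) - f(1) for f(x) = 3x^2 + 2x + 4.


Net change = f(b) - f(a)
f(x) = 3x^2 + 2x + 4
Compute f(3):
f(3) = 3 * 3^2 + 2 * 3 + 4
= 27 + 6 + 4
= 37
Compute f(1):
f(1) = 3 * 1^2 + 2 * 1 + 4
= 3 + 2 + 4
= 9
Net change = 37 - 9 = 28

28


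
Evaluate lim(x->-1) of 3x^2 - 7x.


Since polynomials are continuous, we use direct substitution.
lim(x->-1) of 3x^2 - 7x
= 3 * (-1)^2 - 7 * (-1) + 0
= 3 + 7 + 0
= 10

10


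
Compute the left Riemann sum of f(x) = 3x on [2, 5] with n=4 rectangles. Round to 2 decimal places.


Left Riemann sum uses left endpoints of each subinterval.
Interval: [2, 5], n = 4
dx = (5 - 2) / 4 = 3/4
Left endpoints: [2, 11/4, 7/2, 17/4]
f values: [6, 33/4, 21/2, 51/4]
Sum = dx * (sum of f values)
= 3/4 * 75/2
= 225/8 ≈ 28.13

28.13


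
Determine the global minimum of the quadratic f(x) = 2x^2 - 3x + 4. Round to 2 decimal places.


For a quadratic f(x) = ax^2 + bx + c with a > 0, the minimum is at the vertex.
Vertex x-coordinate: x = -b/(2a)
x = -(-3) / (2 * 2)
x = 3/4
Substitute back to find the minimum value:
f(3/4) = 2 * (3/4)^2 - 3 * (3/4) + 4
= 9/8 - 9/4 + 4
= 23/8 ≈ 2.88

2.88


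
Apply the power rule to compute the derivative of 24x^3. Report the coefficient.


We apply the power rule: d/dx [ax^n] = a*n * x^(n-1)
d/dx [24x^3]
= 24 * 3 * x^(3-1)
= 72x^2
The coefficient is 72

72


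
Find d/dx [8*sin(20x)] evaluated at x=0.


Apply the chain rule to differentiate 8*sin(20x):
d/dx [8*sin(20x)]
= 8 * cos(20x) * d/dx(20x)
= 8 * 20 * cos(20x)
= 160 * cos(20x)
Evaluate at x = 0:
= 160 * cos(0)
= 160 * 1
= 160

160


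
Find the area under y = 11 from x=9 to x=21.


The area under a constant function y = 11 is a rectangle.
Width = 21 - 9 = 12
Height = 11
Area = width * height
= 12 * 11
= 132

132


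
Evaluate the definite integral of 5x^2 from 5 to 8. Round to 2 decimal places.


Find the antiderivative of 5x^2:
F(x) = 5/3 * x^3
Apply the Fundamental Theorem of Calculus:
F(8) - F(5)
= 5/3 * 8^3 - 5/3 * 5^3
= 5/3 * (512 - 125)
= 5/3 * 387
= 645 = 645.00

645.00


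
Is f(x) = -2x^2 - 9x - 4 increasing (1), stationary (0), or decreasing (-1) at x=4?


Compute f'(x) to determine behavior:
f'(x) = -4x - 9
f'(4) = -4 * 4 - 9
= -16 - 9
= -25
Since f'(4) < 0, the function is decreasing (-1)

-1


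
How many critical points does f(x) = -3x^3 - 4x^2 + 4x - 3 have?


Find where f'(x) = 0:
f(x) = -3x^3 - 4x^2 + 4x - 3
f'(x) = -9x^2 - 8x + 4
This is a quadratic in x. Use the discriminant to count real roots.
Discriminant = (-8)^2 - 4 * (-9) * 4
= 64 - (-144)
= 208
Since discriminant > 0, f'(x) = 0 has 2 real solutions.
Number of critical points: 2

2


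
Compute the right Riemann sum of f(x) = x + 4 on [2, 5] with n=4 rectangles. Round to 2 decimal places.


Right Riemann sum uses right endpoints of each subinterval.
Interval: [2, 5], n = 4
dx = (5 - 2) / 4 = 3/4
Right endpoints: [11/4, 7/2, 17/4, 5]
f values: [27/4, 15/2, 33/4, 9]
Sum = dx * (sum of f values)
= 3/4 * 63/2
= 189/8 ≈ 23.63

23.63


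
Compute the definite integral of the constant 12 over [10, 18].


The integral of a constant k over [a, b] equals k * (b - a).
integral from 10 to 18 of 12 dx
= 12 * (18 - 10)
= 12 * 8
= 96

96


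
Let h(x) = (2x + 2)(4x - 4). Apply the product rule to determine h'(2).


Let u(x) = 2x + 2 and v(x) = 4x - 4
u'(x) = 2
v'(x) = 4
Product rule: h'(x) = u'(x)*v(x) + u(x)*v'(x)
= 2 * (4x - 4) + (2x + 2) * 4
At x = 2:
u(2) = 2 * 2 + 2 = 6
v(2) = 4 * 2 - 4 = 4
h'(2) = 2 * 4 + 6 * 4
= 8 + 24
= 32

32


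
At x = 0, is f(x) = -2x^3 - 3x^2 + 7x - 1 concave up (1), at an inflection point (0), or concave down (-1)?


Concavity is determined by the sign of f''(x).
f(x) = -2x^3 - 3x^2 + 7x - 1
f'(x) = -6x^2 - 6x + 7
f''(x) = -12x - 6
f''(0) = -12 * 0 - 6
= 0 - 6
= -6
Since f''(0) < 0, the function is concave down (-1)

-1


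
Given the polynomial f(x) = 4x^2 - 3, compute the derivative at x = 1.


Differentiate term by term using power and sum rules:
f(x) = 4x^2 - 3
f'(x) = 8x
Substitute x = 1:
f'(1) = 8 * 1 + 0
= 8 + 0
= 8

8


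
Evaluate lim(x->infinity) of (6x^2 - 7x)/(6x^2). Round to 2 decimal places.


For limits at infinity with equal-degree polynomials,
we compare leading coefficients.
Numerator leading term: 6x^2
Denominator leading term: 6x^2
Divide both by x^2:
lim = (6 - 7/x) / (6)
As x -> infinity, the 1/x and 1/x^2 terms vanish:
= 6/6 = 1 = 1.00

1.00


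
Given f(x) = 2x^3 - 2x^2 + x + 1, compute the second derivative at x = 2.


First derivative:
f'(x) = 6x^2 - 4x + 1
Second derivative:
f''(x) = 12x - 4
Substitute x = 2:
f''(2) = 12 * 2 - 4
= 24 - 4
= 20

20


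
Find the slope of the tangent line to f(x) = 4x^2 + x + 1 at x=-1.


The slope of the tangent line equals f'(x) at the point.
f(x) = 4x^2 + x + 1
f'(x) = 8x + 1
At x = -1:
f'(-1) = 8 * (-1) + 1
= -8 + 1
= -7

-7


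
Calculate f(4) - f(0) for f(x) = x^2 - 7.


Net change = f(b) - f(a)
f(x) = x^2 - 7
Compute f(4):
f(4) = 1 * 4^2 + 0 * 4 - 7
= 16 + 0 - 7
= 9
Compute f(0):
f(0) = 1 * 0^2 + 0 * 0 - 7
= 0 + 0 - 7
= -7
Net change = 9 - (-7) = 16

16


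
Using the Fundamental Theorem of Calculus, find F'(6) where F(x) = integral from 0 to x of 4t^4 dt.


By the Fundamental Theorem of Calculus (Part 1):
If F(x) = integral from 0 to x of f(t) dt, then F'(x) = f(x)
Here f(t) = 4t^4
So F'(x) = 4x^4
Evaluate at x = 6:
F'(6) = 4 * 6^4
= 4 * 1296
= 5184

5184


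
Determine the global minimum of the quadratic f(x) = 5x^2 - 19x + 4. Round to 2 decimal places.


For a quadratic f(x) = ax^2 + bx + c with a > 0, the minimum is at the vertex.
Vertex x-coordinate: x = -b/(2a)
x = -(-19) / (2 * 5)
x = 19/10
Substitute back to find the minimum value:
f(19/10) = 5 * (19/10)^2 - 19 * (19/10) + 4
= 361/20 - 361/10 + 4
= -281/20 = -14.05

-14.05


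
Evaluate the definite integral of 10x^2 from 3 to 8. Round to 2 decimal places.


Find the antiderivative of 10x^2:
F(x) = 10/3 * x^3
Apply the Fundamental Theorem of Calculus:
F(8) - F(3)
= 10/3 * 8^3 - 10/3 * 3^3
= 10/3 * (512 - 27)
= 10/3 * 485
= 4850/3 ≈ 1616.67

1616.67


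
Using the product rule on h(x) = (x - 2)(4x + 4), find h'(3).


Let u(x) = x - 2 and v(x) = 4x + 4
u'(x) = 1
v'(x) = 4
Product rule: h'(x) = u'(x)*v(x) + u(x)*v'(x)
= 1 * (4x + 4) + (x - 2) * 4
At x = 3:
u(3) = 1 * 3 - 2 = 1
v(3) = 4 * 3 + 4 = 16
h'(3) = 1 * 16 + 1 * 4
= 16 + 4
= 20

20


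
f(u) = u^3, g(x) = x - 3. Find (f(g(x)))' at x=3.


Using the chain rule: (f(g(x)))' = f'(g(x)) * g'(x)
First, find g(3):
g(3) = 1 * 3 - 3 = 0
Next, f'(u) = 3u^2
And g'(x) = 1
So f'(g(3)) * g'(3)
= 3 * 0^2 * 1
= 3 * 0 * 1
= 0

0


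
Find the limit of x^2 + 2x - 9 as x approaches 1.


Since polynomials are continuous, we use direct substitution.
lim(x->1) of x^2 + 2x - 9
= 1 * 1^2 + 2 * 1 - 9
= 1 + 2 - 9
= -6

-6


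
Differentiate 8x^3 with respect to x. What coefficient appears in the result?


We apply the power rule: d/dx [ax^n] = a*n * x^(n-1)
d/dx [8x^3]
= 8 * 3 * x^(3-1)
= 24x^2
The coefficient is 24

24


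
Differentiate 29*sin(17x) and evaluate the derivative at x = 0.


Apply the chain rule to differentiate 29*sin(17x):
d/dx [29*sin(17x)]
= 29 * cos(17x) * d/dx(17x)
= 29 * 17 * cos(17x)
= 493 * cos(17x)
Evaluate at x = 0:
= 493 * cos(0)
= 493 * 1
= 493

493


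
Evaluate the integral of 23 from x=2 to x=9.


The integral of a constant k over [a, b] equals k * (b - a).
integral from 2 to 9 of 23 dx
= 23 * (9 - 2)
= 23 * 7
= 161

161


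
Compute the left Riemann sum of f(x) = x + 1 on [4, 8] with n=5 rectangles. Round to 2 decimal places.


Left Riemann sum uses left endpoints of each subinterval.
Interval: [4, 8], n = 5
dx = (8 - 4) / 5 = 4/5
Left endpoints: [4, 24/5, 28/5, 32/5, 36/5]
f values: [5, 29/5, 33/5, 37/5, 41/5]
Sum = dx * (sum of f values)
= 4/5 * 33
= 132/5 = 26.40

26.40


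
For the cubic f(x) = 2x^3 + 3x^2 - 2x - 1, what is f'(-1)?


Differentiate f(x) = 2x^3 + 3x^2 - 2x - 1 term by term:
f'(x) = 6x^2 + 6x - 2
Substitute x = -1:
f'(-1) = 6 * (-1)^2 + 6 * (-1) - 2
= 6 - 6 - 2
= -2

-2


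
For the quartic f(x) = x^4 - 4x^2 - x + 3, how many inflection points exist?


Inflection points occur where f''(x) = 0 and concavity changes.
f(x) = x^4 - 4x^2 - x + 3
f'(x) = 4x^3 - 8x - 1
f''(x) = 12x^2 - 8
This is a quadratic in x. Use the discriminant to count real roots.
Discriminant = (0)^2 - 4 * 12 * (-8)
= 0 - (-384)
= 384
Since discriminant > 0, f''(x) = 0 has 2 distinct real solutions.
A quadratic with two distinct real roots changes sign at each root, so concavity changes at both.
Number of inflection points: 2

2


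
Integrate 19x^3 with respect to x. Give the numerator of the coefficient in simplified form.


Apply the power rule for integration:
integral of ax^n dx = a/(n+1) * x^(n+1) + C
integral of 19x^3 dx
= 19/4 * x^4 + C
The coefficient in lowest terms is 19/4, and its numerator is 19

19


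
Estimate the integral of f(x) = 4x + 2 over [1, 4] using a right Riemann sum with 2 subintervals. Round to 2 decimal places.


Right Riemann sum uses right endpoints of each subinterval.
Interval: [1, 4], n = 2
dx = (4 - 1) / 2 = 3/2
Right endpoints: [5/2, 4]
f values: [12, 18]
Sum = dx * (sum of f values)
= 3/2 * 30
= 45 = 45.00

45.00


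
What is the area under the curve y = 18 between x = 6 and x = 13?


The area under a constant function y = 18 is a rectangle.
Width = 13 - 6 = 7
Height = 18
Area = width * height
= 7 * 18
= 126

126


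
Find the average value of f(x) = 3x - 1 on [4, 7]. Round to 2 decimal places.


Average value = 1/(b-a) * integral from a to b of f(x) dx
First compute the integral of 3x - 1:
F(x) = (3/2)x^2 - x
F(7) = 3/2 * 49 - 1 * 7 = 133/2
F(4) = 3/2 * 16 - 1 * 4 = 20
Integral = 133/2 - 20 = 93/2
Average = (93/2) / (7 - 4) = (93/2) / 3
= 31/2 = 15.50

15.50


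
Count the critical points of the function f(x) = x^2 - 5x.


Find where f'(x) = 0:
f'(x) = 2x - 5
Set f'(x) = 0:
2x - 5 = 0
x = 5 / 2 = 5/2
This is a linear equation in x, so there is exactly one solution.
Number of critical points: 1

1


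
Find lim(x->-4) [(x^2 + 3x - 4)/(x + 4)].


Direct substitution gives 0/0, so we factor the numerator.
Factor: (x^2 + 3x - 4) = (x + 4)(x - 1)
Cancel the common factor (x + 4):
(x^2 + 3x - 4)/(x + 4) = (x - 1)
Now substitute x = -4:
= (-4) - (1) = -5

-5


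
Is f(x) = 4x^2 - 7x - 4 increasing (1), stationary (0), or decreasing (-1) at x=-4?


Compute f'(x) to determine behavior:
f'(x) = 8x - 7
f'(-4) = 8 * (-4) - 7
= -32 - 7
= -39
Since f'(-4) < 0, the function is decreasing (-1)

-1


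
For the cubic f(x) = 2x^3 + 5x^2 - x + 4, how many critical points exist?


Find where f'(x) = 0:
f(x) = 2x^3 + 5x^2 - x + 4
f'(x) = 6x^2 + 10x - 1
This is a quadratic in x. Use the discriminant to count real roots.
Discriminant = (10)^2 - 4 * 6 * (-1)
= 100 - (-24)
= 124
Since discriminant > 0, f'(x) = 0 has 2 real solutions.
Number of critical points: 2

2


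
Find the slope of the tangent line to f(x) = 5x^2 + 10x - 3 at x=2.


The slope of the tangent line equals f'(x) at the point.
f(x) = 5x^2 + 10x - 3
f'(x) = 10x + 10
At x = 2:
f'(2) = 10 * 2 + 10
= 20 + 10
= 30

30


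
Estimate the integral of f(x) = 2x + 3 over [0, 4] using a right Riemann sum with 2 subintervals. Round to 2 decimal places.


Right Riemann sum uses right endpoints of each subinterval.
Interval: [0, 4], n = 2
dx = (4 - 0) / 2 = 2
Right endpoints: [2, 4]
f values: [7, 11]
Sum = dx * (sum of f values)
= 2 * 18
= 36 = 36.00

36.00


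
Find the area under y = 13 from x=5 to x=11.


The area under a constant function y = 13 is a rectangle.
Width = 11 - 5 = 6
Height = 13
Area = width * height
= 6 * 13
= 78

78


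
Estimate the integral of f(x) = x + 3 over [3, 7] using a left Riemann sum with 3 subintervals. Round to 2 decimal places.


Left Riemann sum uses left endpoints of each subinterval.
Interval: [3, 7], n = 3
dx = (7 - 3) / 3 = 4/3
Left endpoints: [3, 13/3, 17/3]
f values: [6, 22/3, 26/3]
Sum = dx * (sum of f values)
= 4/3 * 22
= 88/3 ≈ 29.33

29.33


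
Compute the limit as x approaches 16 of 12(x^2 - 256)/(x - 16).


Direct substitution gives 0/0, so we factor the numerator.
Factor: 12(x^2 - 256) = 12 * (x - 16)(x + 16)
Cancel the common factor (x - 16):
12(x^2 - 256)/(x - 16) = 12 * (x + 16)
Now substitute x = 16:
= 12 * (16 + 16) = 384

384


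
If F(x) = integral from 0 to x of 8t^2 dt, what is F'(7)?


By the Fundamental Theorem of Calculus (Part 1):
If F(x) = integral from 0 to x of f(t) dt, then F'(x) = f(x)
Here f(t) = 8t^2
So F'(x) = 8x^2
Evaluate at x = 7:
F'(7) = 8 * 7^2
= 8 * 49
= 392

392


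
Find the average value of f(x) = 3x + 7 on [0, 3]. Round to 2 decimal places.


Average value = 1/(b-a) * integral from a to b of f(x) dx
First compute the integral of 3x + 7:
F(x) = (3/2)x^2 + 7x
F(3) = 3/2 * 9 + 7 * 3 = 69/2
F(0) = 3/2 * 0 + 7 * 0 = 0
Integral = 69/2 - 0 = 69/2
Average = (69/2) / (3 - 0) = (69/2) / 3
= 23/2 = 11.50

11.50


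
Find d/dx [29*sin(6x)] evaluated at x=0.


Apply the chain rule to differentiate 29*sin(6x):
d/dx [29*sin(6x)]
= 29 * cos(6x) * d/dx(6x)
= 29 * 6 * cos(6x)
= 174 * cos(6x)
Evaluate at x = 0:
= 174 * cos(0)
= 174 * 1
= 174

174


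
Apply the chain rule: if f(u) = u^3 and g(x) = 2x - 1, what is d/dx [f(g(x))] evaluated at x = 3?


Using the chain rule: (f(g(x)))' = f'(g(x)) * g'(x)
First, find g(3):
g(3) = 2 * 3 - 1 = 5
Next, f'(u) = 3u^2
And g'(x) = 2
So f'(g(3)) * g'(3)
= 3 * 5^2 * 2
= 3 * 25 * 2
= 150

150


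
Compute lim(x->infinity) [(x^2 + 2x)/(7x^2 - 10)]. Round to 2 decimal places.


For limits at infinity with equal-degree polynomials,
we compare leading coefficients.
Numerator leading term: x^2
Denominator leading term: 7x^2
Divide both by x^2:
lim = (1 + 2/x) / (7 - 10/x^2)
As x -> infinity, the 1/x and 1/x^2 terms vanish:
= 1/7 ≈ 0.14

0.14


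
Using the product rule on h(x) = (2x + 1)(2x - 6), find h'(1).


Let u(x) = 2x + 1 and v(x) = 2x - 6
u'(x) = 2
v'(x) = 2
Product rule: h'(x) = u'(x)*v(x) + u(x)*v'(x)
= 2 * (2x - 6) + (2x + 1) * 2
At x = 1:
u(1) = 2 * 1 + 1 = 3
v(1) = 2 * 1 - 6 = -4
h'(1) = 2 * (-4) + 3 * 2
= -8 + 6
= -2

-2


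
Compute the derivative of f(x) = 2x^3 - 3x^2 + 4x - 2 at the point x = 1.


Differentiate f(x) = 2x^3 - 3x^2 + 4x - 2 term by term:
f'(x) = 6x^2 - 6x + 4
Substitute x = 1:
f'(1) = 6 * 1^2 - 6 * 1 + 4
= 6 - 6 + 4
= 4

4


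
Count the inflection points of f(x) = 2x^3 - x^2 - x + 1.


Inflection points occur where f''(x) = 0 and concavity changes.
f(x) = 2x^3 - x^2 - x + 1
f'(x) = 6x^2 - 2x - 1
f''(x) = 12x - 2
Set f''(x) = 0:
12x - 2 = 0
x = 2 / 12 = 1/6
Since f''(x) is linear (degree 1), it changes sign at this point.
Therefore there is exactly 1 inflection point.

1


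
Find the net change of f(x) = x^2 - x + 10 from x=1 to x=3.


Net change = f(b) - f(a)
f(x) = x^2 - x + 10
Compute f(3):
f(3) = 1 * 3^2 - 1 * 3 + 10
= 9 - 3 + 10
= 16
Compute f(1):
f(1) = 1 * 1^2 - 1 * 1 + 10
= 1 - 1 + 10
= 10
Net change = 16 - 10 = 6

6


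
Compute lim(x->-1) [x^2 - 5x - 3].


Since polynomials are continuous, we use direct substitution.
lim(x->-1) of x^2 - 5x - 3
= 1 * (-1)^2 - 5 * (-1) - 3
= 1 + 5 - 3
= 3

3


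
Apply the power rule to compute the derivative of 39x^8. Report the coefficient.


We apply the power rule: d/dx [ax^n] = a*n * x^(n-1)
d/dx [39x^8]
= 39 * 8 * x^(8-1)
= 312x^7
The coefficient is 312

312


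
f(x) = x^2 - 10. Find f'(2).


Differentiate term by term using power and sum rules:
f(x) = x^2 - 10
f'(x) = 2x
Substitute x = 2:
f'(2) = 2 * 2 + 0
= 4 + 0
= 4

4


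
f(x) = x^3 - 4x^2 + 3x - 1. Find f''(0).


First derivative:
f'(x) = 3x^2 - 8x + 3
Second derivative:
f''(x) = 6x - 8
Substitute x = 0:
f''(0) = 6 * 0 - 8
= 0 - 8
= -8

-8


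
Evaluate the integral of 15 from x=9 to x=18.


The integral of a constant k over [a, b] equals k * (b - a).
integral from 9 to 18 of 15 dx
= 15 * (18 - 9)
= 15 * 9
= 135

135


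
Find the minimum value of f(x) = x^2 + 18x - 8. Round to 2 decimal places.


For a quadratic f(x) = ax^2 + bx + c with a > 0, the minimum is at the vertex.
Vertex x-coordinate: x = -b/(2a)
x = -(18) / (2 * 1)
x = -18/2 = -9
Substitute back to find the minimum value:
f(-9) = 1 * (-9)^2 + 18 * (-9) - 8
= 81 - 162 - 8
= -89 = -89.00

-89.00


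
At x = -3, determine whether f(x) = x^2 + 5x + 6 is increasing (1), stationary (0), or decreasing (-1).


Compute f'(x) to determine behavior:
f'(x) = 2x + 5
f'(-3) = 2 * (-3) + 5
= -6 + 5
= -1
Since f'(-3) < 0, the function is decreasing (-1)

-1


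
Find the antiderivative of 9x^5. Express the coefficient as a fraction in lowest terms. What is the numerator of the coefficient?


Apply the power rule for integration:
integral of ax^n dx = a/(n+1) * x^(n+1) + C
integral of 9x^5 dx
= 9/6 * x^6 + C
= 3/2 * x^6 + C
The coefficient in lowest terms is 3/2, and its numerator is 3

3


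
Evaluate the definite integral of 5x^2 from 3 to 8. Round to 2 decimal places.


Find the antiderivative of 5x^2:
F(x) = 5/3 * x^3
Apply the Fundamental Theorem of Calculus:
F(8) - F(3)
= 5/3 * 8^3 - 5/3 * 3^3
= 5/3 * (512 - 27)
= 5/3 * 485
= 2425/3 ≈ 808.33

808.33


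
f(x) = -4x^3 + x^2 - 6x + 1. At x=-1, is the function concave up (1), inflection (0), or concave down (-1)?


Concavity is determined by the sign of f''(x).
f(x) = -4x^3 + x^2 - 6x + 1
f'(x) = -12x^2 + 2x - 6
f''(x) = -24x + 2
f''(-1) = -24 * (-1) + 2
= 24 + 2
= 26
Since f''(-1) > 0, the function is concave up (1)

1


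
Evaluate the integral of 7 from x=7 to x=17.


The integral of a constant k over [a, b] equals k * (b - a).
integral from 7 to 17 of 7 dx
= 7 * (17 - 7)
= 7 * 10
= 70

70


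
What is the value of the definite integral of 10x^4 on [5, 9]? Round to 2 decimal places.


Find the antiderivative of 10x^4:
F(x) = 10/5 * x^5
Apply the Fundamental Theorem of Calculus:
F(9) - F(5)
= 10/5 * 9^5 - 10/5 * 5^5
= 10/5 * (59049 - 3125)
= 10/5 * 55924
= 111848 = 111848.00

111848.00


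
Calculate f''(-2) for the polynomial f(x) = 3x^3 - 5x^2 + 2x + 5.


First derivative:
f'(x) = 9x^2 - 10x + 2
Second derivative:
f''(x) = 18x - 10
Substitute x = -2:
f''(-2) = 18 * (-2) - 10
= -36 - 10
= -46

-46


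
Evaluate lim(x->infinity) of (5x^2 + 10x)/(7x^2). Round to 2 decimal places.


For limits at infinity with equal-degree polynomials,
we compare leading coefficients.
Numerator leading term: 5x^2
Denominator leading term: 7x^2
Divide both by x^2:
lim = (5 + 10/x) / (7)
As x -> infinity, the 1/x and 1/x^2 terms vanish:
= 5/7 ≈ 0.71

0.71


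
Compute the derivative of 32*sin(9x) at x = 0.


Apply the chain rule to differentiate 32*sin(9x):
d/dx [32*sin(9x)]
= 32 * cos(9x) * d/dx(9x)
= 32 * 9 * cos(9x)
= 288 * cos(9x)
Evaluate at x = 0:
= 288 * cos(0)
= 288 * 1
= 288

288


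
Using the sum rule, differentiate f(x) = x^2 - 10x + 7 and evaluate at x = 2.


Differentiate term by term using power and sum rules:
f(x) = x^2 - 10x + 7
f'(x) = 2x - 10
Substitute x = 2:
f'(2) = 2 * 2 - 10
= 4 - 10
= -6

-6


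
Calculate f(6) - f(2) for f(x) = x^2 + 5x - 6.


Net change = f(b) - f(a)
f(x) = x^2 + 5x - 6
Compute f(6):
f(6) = 1 * 6^2 + 5 * 6 - 6
= 36 + 30 - 6
= 60
Compute f(2):
f(2) = 1 * 2^2 + 5 * 2 - 6
= 4 + 10 - 6
= 8
Net change = 60 - 8 = 52

52


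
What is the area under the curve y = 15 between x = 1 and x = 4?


The area under a constant function y = 15 is a rectangle.
Width = 4 - 1 = 3
Height = 15
Area = width * height
= 3 * 15
= 45

45


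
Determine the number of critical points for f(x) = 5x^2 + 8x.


Find where f'(x) = 0:
f'(x) = 10x + 8
Set f'(x) = 0:
10x + 8 = 0
x = -8 / 10 = -4/5
This is a linear equation in x, so there is exactly one solution.
Number of critical points: 1

1


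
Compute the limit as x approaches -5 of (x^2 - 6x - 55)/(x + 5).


Direct substitution gives 0/0, so we factor the numerator.
Factor: (x^2 - 6x - 55) = (x + 5)(x - 11)
Cancel the common factor (x + 5):
(x^2 - 6x - 55)/(x + 5) = (x - 11)
Now substitute x = -5:
= (-5) - (11) = -16

-16


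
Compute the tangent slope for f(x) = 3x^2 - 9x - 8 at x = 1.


The slope of the tangent line equals f'(x) at the point.
f(x) = 3x^2 - 9x - 8
f'(x) = 6x - 9
At x = 1:
f'(1) = 6 * 1 - 9
= 6 - 9
= -3

-3


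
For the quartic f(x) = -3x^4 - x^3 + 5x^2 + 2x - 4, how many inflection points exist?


Inflection points occur where f''(x) = 0 and concavity changes.
f(x) = -3x^4 - x^3 + 5x^2 + 2x - 4
f'(x) = -12x^3 - 3x^2 + 10x + 2
f''(x) = -36x^2 - 6x + 10
This is a quadratic in x. Use the discriminant to count real roots.
Discriminant = (-6)^2 - 4 * (-36) * 10
= 36 - (-1440)
= 1476
Since discriminant > 0, f''(x) = 0 has 2 distinct real solutions.
A quadratic with two distinct real roots changes sign at each root, so concavity changes at both.
Number of inflection points: 2

2


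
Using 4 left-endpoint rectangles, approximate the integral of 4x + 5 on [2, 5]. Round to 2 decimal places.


Left Riemann sum uses left endpoints of each subinterval.
Interval: [2, 5], n = 4
dx = (5 - 2) / 4 = 3/4
Left endpoints: [2, 11/4, 7/2, 17/4]
f values: [13, 16, 19, 22]
Sum = dx * (sum of f values)
= 3/4 * 70
= 105/2 = 52.50

52.50


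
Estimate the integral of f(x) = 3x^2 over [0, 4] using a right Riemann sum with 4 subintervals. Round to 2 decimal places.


Right Riemann sum uses right endpoints of each subinterval.
Interval: [0, 4], n = 4
dx = (4 - 0) / 4 = 1
Right endpoints: [1, 2, 3, 4]
f values: [3, 12, 27, 48]
Sum = dx * (sum of f values)
= 1 * 90
= 90 = 90.00

90.00


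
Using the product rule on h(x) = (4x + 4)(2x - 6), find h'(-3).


Let u(x) = 4x + 4 and v(x) = 2x - 6
u'(x) = 4
v'(x) = 2
Product rule: h'(x) = u'(x)*v(x) + u(x)*v'(x)
= 4 * (2x - 6) + (4x + 4) * 2
At x = -3:
u(-3) = 4 * (-3) + 4 = -8
v(-3) = 2 * (-3) - 6 = -12
h'(-3) = 4 * (-12) + (-8) * 2
= -48 - 16
= -64

-64


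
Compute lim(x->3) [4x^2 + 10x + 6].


Since polynomials are continuous, we use direct substitution.
lim(x->3) of 4x^2 + 10x + 6
= 4 * 3^2 + 10 * 3 + 6
= 36 + 30 + 6
= 72

72


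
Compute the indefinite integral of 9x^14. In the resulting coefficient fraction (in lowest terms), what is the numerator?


Apply the power rule for integration:
integral of ax^n dx = a/(n+1) * x^(n+1) + C
integral of 9x^14 dx
= 9/15 * x^15 + C
= 3/5 * x^15 + C
The coefficient in lowest terms is 3/5, and its numerator is 3

3


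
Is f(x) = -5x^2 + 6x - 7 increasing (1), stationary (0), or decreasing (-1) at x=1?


Compute f'(x) to determine behavior:
f'(x) = -10x + 6
f'(1) = -10 * 1 + 6
= -10 + 6
= -4
Since f'(1) < 0, the function is decreasing (-1)

-1


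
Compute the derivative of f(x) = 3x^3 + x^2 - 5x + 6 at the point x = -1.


Differentiate f(x) = 3x^3 + x^2 - 5x + 6 term by term:
f'(x) = 9x^2 + 2x - 5
Substitute x = -1:
f'(-1) = 9 * (-1)^2 + 2 * (-1) - 5
= 9 - 2 - 5
= 2

2


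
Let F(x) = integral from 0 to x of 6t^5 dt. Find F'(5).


By the Fundamental Theorem of Calculus (Part 1):
If F(x) = integral from 0 to x of f(t) dt, then F'(x) = f(x)
Here f(t) = 6t^5
So F'(x) = 6x^5
Evaluate at x = 5:
F'(5) = 6 * 5^5
= 6 * 3125
= 18750

18750


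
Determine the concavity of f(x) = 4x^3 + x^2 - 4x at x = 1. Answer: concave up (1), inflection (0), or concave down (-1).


Concavity is determined by the sign of f''(x).
f(x) = 4x^3 + x^2 - 4x
f'(x) = 12x^2 + 2x - 4
f''(x) = 24x + 2
f''(1) = 24 * 1 + 2
= 24 + 2
= 26
Since f''(1) > 0, the function is concave up (1)

1


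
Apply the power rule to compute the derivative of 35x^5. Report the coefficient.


We apply the power rule: d/dx [ax^n] = a*n * x^(n-1)
d/dx [35x^5]
= 35 * 5 * x^(5-1)
= 175x^4
The coefficient is 175

175


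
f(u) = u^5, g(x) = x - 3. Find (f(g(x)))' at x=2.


Using the chain rule: (f(g(x)))' = f'(g(x)) * g'(x)
First, find g(2):
g(2) = 1 * 2 - 3 = -1
Next, f'(u) = 5u^4
And g'(x) = 1
So f'(g(2)) * g'(2)
= 5 * (-1)^4 * 1
= 5 * 1 * 1
= 5

5


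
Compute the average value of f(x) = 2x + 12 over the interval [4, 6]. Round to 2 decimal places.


Average value = 1/(b-a) * integral from a to b of f(x) dx
First compute the integral of 2x + 12:
F(x) = x^2 + 12x
F(6) = 1 * 36 + 12 * 6 = 108
F(4) = 1 * 16 + 12 * 4 = 64
Integral = 108 - 64 = 44
Average = 44 / (6 - 4) = 44 / 2
= 22 = 22.00

22.00


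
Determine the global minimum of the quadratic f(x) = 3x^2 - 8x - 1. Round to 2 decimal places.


For a quadratic f(x) = ax^2 + bx + c with a > 0, the minimum is at the vertex.
Vertex x-coordinate: x = -b/(2a)
x = -(-8) / (2 * 3)
x = 8/6 = 4/3
Substitute back to find the minimum value:
f(4/3) = 3 * (4/3)^2 - 8 * (4/3) - 1
= 16/3 - 32/3 - 1
= -19/3 ≈ -6.33

-6.33


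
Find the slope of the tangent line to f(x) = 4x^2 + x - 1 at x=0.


The slope of the tangent line equals f'(x) at the point.
f(x) = 4x^2 + x - 1
f'(x) = 8x + 1
At x = 0:
f'(0) = 8 * 0 + 1
= 0 + 1
= 1

1


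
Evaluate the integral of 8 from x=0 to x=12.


The integral of a constant k over [a, b] equals k * (b - a).
integral from 0 to 12 of 8 dx
= 8 * (12 - 0)
= 8 * 12
= 96

96


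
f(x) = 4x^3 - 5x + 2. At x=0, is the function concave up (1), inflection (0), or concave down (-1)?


Concavity is determined by the sign of f''(x).
f(x) = 4x^3 - 5x + 2
f'(x) = 12x^2 - 5
f''(x) = 24x
f''(0) = 24 * 0 + 0
= 0 + 0
= 0
f''(0) = 0, and f''(x) is linear with nonzero slope 24, so f'' changes sign at x = 0. Hence the function is at an inflection point (0)

0


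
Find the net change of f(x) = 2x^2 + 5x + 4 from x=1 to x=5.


Net change = f(b) - f(a)
f(x) = 2x^2 + 5x + 4
Compute f(5):
f(5) = 2 * 5^2 + 5 * 5 + 4
= 50 + 25 + 4
= 79
Compute f(1):
f(1) = 2 * 1^2 + 5 * 1 + 4
= 2 + 5 + 4
= 11
Net change = 79 - 11 = 68

68


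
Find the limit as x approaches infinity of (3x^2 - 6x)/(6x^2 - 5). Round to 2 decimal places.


For limits at infinity with equal-degree polynomials,
we compare leading coefficients.
Numerator leading term: 3x^2
Denominator leading term: 6x^2
Divide both by x^2:
lim = (3 - 6/x) / (6 - 5/x^2)
As x -> infinity, the 1/x and 1/x^2 terms vanish:
= 3/6 = 1/2 = 0.50

0.50


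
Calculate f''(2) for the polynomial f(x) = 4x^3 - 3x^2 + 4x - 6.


First derivative:
f'(x) = 12x^2 - 6x + 4
Second derivative:
f''(x) = 24x - 6
Substitute x = 2:
f''(2) = 24 * 2 - 6
= 48 - 6
= 42

42


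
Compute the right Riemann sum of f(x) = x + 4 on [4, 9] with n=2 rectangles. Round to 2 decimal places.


Right Riemann sum uses right endpoints of each subinterval.
Interval: [4, 9], n = 2
dx = (9 - 4) / 2 = 5/2
Right endpoints: [13/2, 9]
f values: [21/2, 13]
Sum = dx * (sum of f values)
= 5/2 * 47/2
= 235/4 = 58.75

58.75


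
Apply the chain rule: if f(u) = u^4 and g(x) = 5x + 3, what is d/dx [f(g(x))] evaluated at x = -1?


Using the chain rule: (f(g(x)))' = f'(g(x)) * g'(x)
First, find g(-1):
g(-1) = 5 * (-1) + 3 = -2
Next, f'(u) = 4u^3
And g'(x) = 5
So f'(g(-1)) * g'(-1)
= 4 * (-2)^3 * 5
= 4 * (-8) * 5
= -160

-160


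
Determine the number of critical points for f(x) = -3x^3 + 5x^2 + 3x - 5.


Find where f'(x) = 0:
f(x) = -3x^3 + 5x^2 + 3x - 5
f'(x) = -9x^2 + 10x + 3
This is a quadratic in x. Use the discriminant to count real roots.
Discriminant = (10)^2 - 4 * (-9) * 3
= 100 - (-108)
= 208
Since discriminant > 0, f'(x) = 0 has 2 real solutions.
Number of critical points: 2

2


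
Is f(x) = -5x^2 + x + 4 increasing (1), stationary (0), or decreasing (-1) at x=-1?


Compute f'(x) to determine behavior:
f'(x) = -10x + 1
f'(-1) = -10 * (-1) + 1
= 10 + 1
= 11
Since f'(-1) > 0, the function is increasing (1)

1


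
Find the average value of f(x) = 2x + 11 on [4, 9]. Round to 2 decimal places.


Average value = 1/(b-a) * integral from a to b of f(x) dx
First compute the integral of 2x + 11:
F(x) = x^2 + 11x
F(9) = 1 * 81 + 11 * 9 = 180
F(4) = 1 * 16 + 11 * 4 = 60
Integral = 180 - 60 = 120
Average = 120 / (9 - 4) = 120 / 5
= 24 = 24.00

24.00


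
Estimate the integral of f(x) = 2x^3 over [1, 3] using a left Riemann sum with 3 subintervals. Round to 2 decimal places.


Left Riemann sum uses left endpoints of each subinterval.
Interval: [1, 3], n = 3
dx = (3 - 1) / 3 = 2/3
Left endpoints: [1, 5/3, 7/3]
f values: [2, 250/27, 686/27]
Sum = dx * (sum of f values)
= 2/3 * 110/3
= 220/9 ≈ 24.44

24.44


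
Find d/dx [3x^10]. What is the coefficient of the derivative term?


We apply the power rule: d/dx [ax^n] = a*n * x^(n-1)
d/dx [3x^10]
= 3 * 10 * x^(10-1)
= 30x^9
The coefficient is 30

30


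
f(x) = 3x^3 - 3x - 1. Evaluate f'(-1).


Differentiate f(x) = 3x^3 - 3x - 1 term by term:
f'(x) = 9x^2 - 3
Substitute x = -1:
f'(-1) = 9 * (-1)^2 + 0 * (-1) - 3
= 9 + 0 - 3
= 6

6


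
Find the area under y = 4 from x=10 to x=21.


The area under a constant function y = 4 is a rectangle.
Width = 21 - 10 = 11
Height = 4
Area = width * height
= 11 * 4
= 44

44


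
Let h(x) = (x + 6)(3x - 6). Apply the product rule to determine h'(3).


Let u(x) = x + 6 and v(x) = 3x - 6
u'(x) = 1
v'(x) = 3
Product rule: h'(x) = u'(x)*v(x) + u(x)*v'(x)
= 1 * (3x - 6) + (x + 6) * 3
At x = 3:
u(3) = 1 * 3 + 6 = 9
v(3) = 3 * 3 - 6 = 3
h'(3) = 1 * 3 + 9 * 3
= 3 + 27
= 30

30


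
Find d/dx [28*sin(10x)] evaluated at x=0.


Apply the chain rule to differentiate 28*sin(10x):
d/dx [28*sin(10x)]
= 28 * cos(10x) * d/dx(10x)
= 28 * 10 * cos(10x)
= 280 * cos(10x)
Evaluate at x = 0:
= 280 * cos(0)
= 280 * 1
= 280

280


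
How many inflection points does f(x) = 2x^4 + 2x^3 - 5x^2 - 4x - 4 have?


Inflection points occur where f''(x) = 0 and concavity changes.
f(x) = 2x^4 + 2x^3 - 5x^2 - 4x - 4
f'(x) = 8x^3 + 6x^2 - 10x - 4
f''(x) = 24x^2 + 12x - 10
This is a quadratic in x. Use the discriminant to count real roots.
Discriminant = (12)^2 - 4 * 24 * (-10)
= 144 - (-960)
= 1104
Since discriminant > 0, f''(x) = 0 has 2 distinct real solutions.
A quadratic with two distinct real roots changes sign at each root, so concavity changes at both.
Number of inflection points: 2

2


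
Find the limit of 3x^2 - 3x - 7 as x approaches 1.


Since polynomials are continuous, we use direct substitution.
lim(x->1) of 3x^2 - 3x - 7
= 3 * 1^2 - 3 * 1 - 7
= 3 - 3 - 7
= -7

-7


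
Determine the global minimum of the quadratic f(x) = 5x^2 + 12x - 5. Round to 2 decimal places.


For a quadratic f(x) = ax^2 + bx + c with a > 0, the minimum is at the vertex.
Vertex x-coordinate: x = -b/(2a)
x = -(12) / (2 * 5)
x = -12/10 = -6/5
Substitute back to find the minimum value:
f(-6/5) = 5 * (-6/5)^2 + 12 * (-6/5) - 5
= 36/5 - 72/5 - 5
= -61/5 = -12.20

-12.20


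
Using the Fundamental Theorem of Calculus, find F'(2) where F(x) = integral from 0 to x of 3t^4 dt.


By the Fundamental Theorem of Calculus (Part 1):
If F(x) = integral from 0 to x of f(t) dt, then F'(x) = f(x)
Here f(t) = 3t^4
So F'(x) = 3x^4
Evaluate at x = 2:
F'(2) = 3 * 2^4
= 3 * 16
= 48

48


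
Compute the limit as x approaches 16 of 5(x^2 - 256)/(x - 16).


Direct substitution gives 0/0, so we factor the numerator.
Factor: 5(x^2 - 256) = 5 * (x - 16)(x + 16)
Cancel the common factor (x - 16):
5(x^2 - 256)/(x - 16) = 5 * (x + 16)
Now substitute x = 16:
= 5 * (16 + 16) = 160

160


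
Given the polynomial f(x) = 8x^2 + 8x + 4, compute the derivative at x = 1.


Differentiate term by term using power and sum rules:
f(x) = 8x^2 + 8x + 4
f'(x) = 16x + 8
Substitute x = 1:
f'(1) = 16 * 1 + 8
= 16 + 8
= 24

24


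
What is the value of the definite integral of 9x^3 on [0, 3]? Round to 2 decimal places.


Find the antiderivative of 9x^3:
F(x) = 9/4 * x^4
Apply the Fundamental Theorem of Calculus:
F(3) - F(0)
= 9/4 * 3^4 - 9/4 * 0^4
= 9/4 * (81 - 0)
= 9/4 * 81
= 729/4 = 182.25

182.25


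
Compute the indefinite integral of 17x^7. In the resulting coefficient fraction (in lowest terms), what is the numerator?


Apply the power rule for integration:
integral of ax^n dx = a/(n+1) * x^(n+1) + C
integral of 17x^7 dx
= 17/8 * x^8 + C
The coefficient in lowest terms is 17/8, and its numerator is 17

17


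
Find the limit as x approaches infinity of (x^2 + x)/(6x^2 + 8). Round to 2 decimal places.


For limits at infinity with equal-degree polynomials,
we compare leading coefficients.
Numerator leading term: x^2
Denominator leading term: 6x^2
Divide both by x^2:
lim = (1 + 1/x) / (6 + 8/x^2)
As x -> infinity, the 1/x and 1/x^2 terms vanish:
= 1/6 ≈ 0.17

0.17


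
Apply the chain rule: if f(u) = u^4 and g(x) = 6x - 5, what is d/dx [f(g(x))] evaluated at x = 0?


Using the chain rule: (f(g(x)))' = f'(g(x)) * g'(x)
First, find g(0):
g(0) = 6 * 0 - 5 = -5
Next, f'(u) = 4u^3
And g'(x) = 6
So f'(g(0)) * g'(0)
= 4 * (-5)^3 * 6
= 4 * (-125) * 6
= -3000

-3000


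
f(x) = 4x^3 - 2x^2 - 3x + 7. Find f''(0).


First derivative:
f'(x) = 12x^2 - 4x - 3
Second derivative:
f''(x) = 24x - 4
Substitute x = 0:
f''(0) = 24 * 0 - 4
= 0 - 4
= -4

-4


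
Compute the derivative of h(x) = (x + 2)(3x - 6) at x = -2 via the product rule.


Let u(x) = x + 2 and v(x) = 3x - 6
u'(x) = 1
v'(x) = 3
Product rule: h'(x) = u'(x)*v(x) + u(x)*v'(x)
= 1 * (3x - 6) + (x + 2) * 3
At x = -2:
u(-2) = 1 * (-2) + 2 = 0
v(-2) = 3 * (-2) - 6 = -12
h'(-2) = 1 * (-12) + 0 * 3
= -12 + 0
= -12

-12


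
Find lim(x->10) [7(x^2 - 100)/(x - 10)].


Direct substitution gives 0/0, so we factor the numerator.
Factor: 7(x^2 - 100) = 7 * (x - 10)(x + 10)
Cancel the common factor (x - 10):
7(x^2 - 100)/(x - 10) = 7 * (x + 10)
Now substitute x = 10:
= 7 * (10 + 10) = 140

140


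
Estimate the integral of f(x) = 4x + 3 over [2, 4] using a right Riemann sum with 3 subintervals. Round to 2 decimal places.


Right Riemann sum uses right endpoints of each subinterval.
Interval: [2, 4], n = 3
dx = (4 - 2) / 3 = 2/3
Right endpoints: [8/3, 10/3, 4]
f values: [41/3, 49/3, 19]
Sum = dx * (sum of f values)
= 2/3 * 49
= 98/3 ≈ 32.67

32.67


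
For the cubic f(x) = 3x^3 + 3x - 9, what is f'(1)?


Differentiate f(x) = 3x^3 + 3x - 9 term by term:
f'(x) = 9x^2 + 3
Substitute x = 1:
f'(1) = 9 * 1^2 + 0 * 1 + 3
= 9 + 0 + 3
= 12

12


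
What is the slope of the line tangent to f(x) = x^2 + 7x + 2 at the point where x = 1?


The slope of the tangent line equals f'(x) at the point.
f(x) = x^2 + 7x + 2
f'(x) = 2x + 7
At x = 1:
f'(1) = 2 * 1 + 7
= 2 + 7
= 9

9


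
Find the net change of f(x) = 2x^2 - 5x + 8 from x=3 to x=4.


Net change = f(b) - f(a)
f(x) = 2x^2 - 5x + 8
Compute f(4):
f(4) = 2 * 4^2 - 5 * 4 + 8
= 32 - 20 + 8
= 20
Compute f(3):
f(3) = 2 * 3^2 - 5 * 3 + 8
= 18 - 15 + 8
= 11
Net change = 20 - 11 = 9

9


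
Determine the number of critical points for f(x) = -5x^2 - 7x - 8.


Find where f'(x) = 0:
f'(x) = -10x - 7
Set f'(x) = 0:
-10x - 7 = 0
x = 7 / (-10) = -7/10
This is a linear equation in x, so there is exactly one solution.
Number of critical points: 1

1


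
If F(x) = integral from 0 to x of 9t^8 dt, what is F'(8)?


By the Fundamental Theorem of Calculus (Part 1):
If F(x) = integral from 0 to x of f(t) dt, then F'(x) = f(x)
Here f(t) = 9t^8
So F'(x) = 9x^8
Evaluate at x = 8:
F'(8) = 9 * 8^8
= 9 * 16777216
= 150994944

150994944


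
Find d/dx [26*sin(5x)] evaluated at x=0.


Apply the chain rule to differentiate 26*sin(5x):
d/dx [26*sin(5x)]
= 26 * cos(5x) * d/dx(5x)
= 26 * 5 * cos(5x)
= 130 * cos(5x)
Evaluate at x = 0:
= 130 * cos(0)
= 130 * 1
= 130

130


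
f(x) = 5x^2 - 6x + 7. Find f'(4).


Differentiate term by term using power and sum rules:
f(x) = 5x^2 - 6x + 7
f'(x) = 10x - 6
Substitute x = 4:
f'(4) = 10 * 4 - 6
= 40 - 6
= 34

34


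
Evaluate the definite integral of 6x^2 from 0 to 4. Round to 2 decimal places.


Find the antiderivative of 6x^2:
F(x) = 6/3 * x^3
Apply the Fundamental Theorem of Calculus:
F(4) - F(0)
= 6/3 * 4^3 - 6/3 * 0^3
= 6/3 * (64 - 0)
= 6/3 * 64
= 128 = 128.00

128.00


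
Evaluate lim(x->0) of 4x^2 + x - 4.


Since polynomials are continuous, we use direct substitution.
lim(x->0) of 4x^2 + x - 4
= 4 * 0^2 + 1 * 0 - 4
= 0 + 0 - 4
= -4

-4


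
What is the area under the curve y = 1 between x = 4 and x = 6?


The area under a constant function y = 1 is a rectangle.
Width = 6 - 4 = 2
Height = 1
Area = width * height
= 2 * 1
= 2

2


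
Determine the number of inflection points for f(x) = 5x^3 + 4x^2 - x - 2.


Inflection points occur where f''(x) = 0 and concavity changes.
f(x) = 5x^3 + 4x^2 - x - 2
f'(x) = 15x^2 + 8x - 1
f''(x) = 30x + 8
Set f''(x) = 0:
30x + 8 = 0
x = -8 / 30 = -4/15
Since f''(x) is linear (degree 1), it changes sign at this point.
Therefore there is exactly 1 inflection point.

1


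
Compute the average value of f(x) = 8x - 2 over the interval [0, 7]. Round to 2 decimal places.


Average value = 1/(b-a) * integral from a to b of f(x) dx
First compute the integral of 8x - 2:
F(x) = 4x^2 - 2x
F(7) = 4 * 49 - 2 * 7 = 182
F(0) = 4 * 0 - 2 * 0 = 0
Integral = 182 - 0 = 182
Average = 182 / (7 - 0) = 182 / 7
= 26 = 26.00

26.00


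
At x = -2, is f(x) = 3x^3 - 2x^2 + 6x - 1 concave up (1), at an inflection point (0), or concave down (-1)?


Concavity is determined by the sign of f''(x).
f(x) = 3x^3 - 2x^2 + 6x - 1
f'(x) = 9x^2 - 4x + 6
f''(x) = 18x - 4
f''(-2) = 18 * (-2) - 4
= -36 - 4
= -40
Since f''(-2) < 0, the function is concave down (-1)

-1


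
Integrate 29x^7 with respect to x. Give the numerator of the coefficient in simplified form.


Apply the power rule for integration:
integral of ax^n dx = a/(n+1) * x^(n+1) + C
integral of 29x^7 dx
= 29/8 * x^8 + C
The coefficient in lowest terms is 29/8, and its numerator is 29

29


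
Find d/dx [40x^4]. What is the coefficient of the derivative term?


We apply the power rule: d/dx [ax^n] = a*n * x^(n-1)
d/dx [40x^4]
= 40 * 4 * x^(4-1)
= 160x^3
The coefficient is 160

160


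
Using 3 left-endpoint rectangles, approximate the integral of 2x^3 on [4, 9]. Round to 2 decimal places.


Left Riemann sum uses left endpoints of each subinterval.
Interval: [4, 9], n = 3
dx = (9 - 4) / 3 = 5/3
Left endpoints: [4, 17/3, 22/3]
f values: [128, 9826/27, 21296/27]
Sum = dx * (sum of f values)
= 5/3 * 3842/3
= 19210/9 ≈ 2134.44

2134.44


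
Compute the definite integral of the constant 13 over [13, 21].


The integral of a constant k over [a, b] equals k * (b - a).
integral from 13 to 21 of 13 dx
= 13 * (21 - 13)
= 13 * 8
= 104

104


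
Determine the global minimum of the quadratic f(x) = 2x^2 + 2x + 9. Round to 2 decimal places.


For a quadratic f(x) = ax^2 + bx + c with a > 0, the minimum is at the vertex.
Vertex x-coordinate: x = -b/(2a)
x = -(2) / (2 * 2)
x = -2/4 = -1/2
Substitute back to find the minimum value:
f(-1/2) = 2 * (-1/2)^2 + 2 * (-1/2) + 9
= 1/2 - 1 + 9
= 17/2 = 8.50

8.50


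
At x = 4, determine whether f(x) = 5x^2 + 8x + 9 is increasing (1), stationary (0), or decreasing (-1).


Compute f'(x) to determine behavior:
f'(x) = 10x + 8
f'(4) = 10 * 4 + 8
= 40 + 8
= 48
Since f'(4) > 0, the function is increasing (1)

1


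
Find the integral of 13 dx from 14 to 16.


The integral of a constant k over [a, b] equals k * (b - a).
integral from 14 to 16 of 13 dx
= 13 * (16 - 14)
= 13 * 2
= 26

26


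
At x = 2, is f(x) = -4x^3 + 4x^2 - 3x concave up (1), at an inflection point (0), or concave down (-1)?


Concavity is determined by the sign of f''(x).
f(x) = -4x^3 + 4x^2 - 3x
f'(x) = -12x^2 + 8x - 3
f''(x) = -24x + 8
f''(2) = -24 * 2 + 8
= -48 + 8
= -40
Since f''(2) < 0, the function is concave down (-1)

-1


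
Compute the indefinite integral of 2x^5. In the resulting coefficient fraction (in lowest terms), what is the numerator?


Apply the power rule for integration:
integral of ax^n dx = a/(n+1) * x^(n+1) + C
integral of 2x^5 dx
= 2/6 * x^6 + C
= 1/3 * x^6 + C
The coefficient in lowest terms is 1/3, and its numerator is 1

1


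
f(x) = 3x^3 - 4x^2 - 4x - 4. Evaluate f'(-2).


Differentiate f(x) = 3x^3 - 4x^2 - 4x - 4 term by term:
f'(x) = 9x^2 - 8x - 4
Substitute x = -2:
f'(-2) = 9 * (-2)^2 - 8 * (-2) - 4
= 36 + 16 - 4
= 48

48
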